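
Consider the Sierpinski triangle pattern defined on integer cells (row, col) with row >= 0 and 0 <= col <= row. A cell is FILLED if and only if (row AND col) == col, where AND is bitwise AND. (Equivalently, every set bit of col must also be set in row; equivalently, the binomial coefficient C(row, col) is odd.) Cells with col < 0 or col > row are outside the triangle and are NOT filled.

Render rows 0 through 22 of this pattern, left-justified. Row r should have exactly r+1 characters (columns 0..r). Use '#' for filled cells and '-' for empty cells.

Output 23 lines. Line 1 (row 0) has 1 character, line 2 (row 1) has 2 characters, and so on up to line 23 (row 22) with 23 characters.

r0=0: #
r1=1: ##
r2=10: #-#
r3=11: ####
r4=100: #---#
r5=101: ##--##
r6=110: #-#-#-#
r7=111: ########
r8=1000: #-------#
r9=1001: ##------##
r10=1010: #-#-----#-#
r11=1011: ####----####
r12=1100: #---#---#---#
r13=1101: ##--##--##--##
r14=1110: #-#-#-#-#-#-#-#
r15=1111: ################
r16=10000: #---------------#
r17=10001: ##--------------##
r18=10010: #-#-------------#-#
r19=10011: ####------------####
r20=10100: #---#-----------#---#
r21=10101: ##--##----------##--##
r22=10110: #-#-#-#---------#-#-#-#

Answer: #
##
#-#
####
#---#
##--##
#-#-#-#
########
#-------#
##------##
#-#-----#-#
####----####
#---#---#---#
##--##--##--##
#-#-#-#-#-#-#-#
################
#---------------#
##--------------##
#-#-------------#-#
####------------####
#---#-----------#---#
##--##----------##--##
#-#-#-#---------#-#-#-#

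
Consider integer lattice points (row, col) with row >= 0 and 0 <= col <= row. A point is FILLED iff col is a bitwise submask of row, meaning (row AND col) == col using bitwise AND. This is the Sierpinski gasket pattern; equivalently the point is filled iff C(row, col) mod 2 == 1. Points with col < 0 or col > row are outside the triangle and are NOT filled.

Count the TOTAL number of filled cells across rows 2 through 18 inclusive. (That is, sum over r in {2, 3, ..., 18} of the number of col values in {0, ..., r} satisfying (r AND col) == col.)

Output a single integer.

Answer: 88

Derivation:
r2=10 pc1: +2 =2
r3=11 pc2: +4 =6
r4=100 pc1: +2 =8
r5=101 pc2: +4 =12
r6=110 pc2: +4 =16
r7=111 pc3: +8 =24
r8=1000 pc1: +2 =26
r9=1001 pc2: +4 =30
r10=1010 pc2: +4 =34
r11=1011 pc3: +8 =42
r12=1100 pc2: +4 =46
r13=1101 pc3: +8 =54
r14=1110 pc3: +8 =62
r15=1111 pc4: +16 =78
r16=10000 pc1: +2 =80
r17=10001 pc2: +4 =84
r18=10010 pc2: +4 =88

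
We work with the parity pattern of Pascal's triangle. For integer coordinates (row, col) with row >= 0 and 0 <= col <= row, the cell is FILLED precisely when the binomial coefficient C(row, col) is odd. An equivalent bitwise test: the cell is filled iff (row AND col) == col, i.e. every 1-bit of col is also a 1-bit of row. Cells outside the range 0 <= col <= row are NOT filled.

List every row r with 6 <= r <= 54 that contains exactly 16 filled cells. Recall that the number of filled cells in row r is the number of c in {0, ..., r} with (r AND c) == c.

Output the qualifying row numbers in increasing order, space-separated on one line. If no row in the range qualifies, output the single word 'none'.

Answer: 15 23 27 29 30 39 43 45 46 51 53 54

Derivation:
Row r has 2^popcount(r) filled cells, so we need popcount(r) = log2(16) = 4.
Scan r = 6..54 and keep those with exactly 4 one-bits:
r=6=110 popcount=2 -> skip
r=7=111 popcount=3 -> skip
r=8=1000 popcount=1 -> skip
r=9=1001 popcount=2 -> skip
r=10=1010 popcount=2 -> skip
r=11=1011 popcount=3 -> skip
r=12=1100 popcount=2 -> skip
r=13=1101 popcount=3 -> skip
r=14=1110 popcount=3 -> skip
r=15=1111 popcount=4 -> KEEP
r=16=10000 popcount=1 -> skip
r=17=10001 popcount=2 -> skip
r=18=10010 popcount=2 -> skip
r=19=10011 popcount=3 -> skip
r=20=10100 popcount=2 -> skip
r=21=10101 popcount=3 -> skip
r=22=10110 popcount=3 -> skip
r=23=10111 popcount=4 -> KEEP
r=24=11000 popcount=2 -> skip
r=25=11001 popcount=3 -> skip
r=26=11010 popcount=3 -> skip
r=27=11011 popcount=4 -> KEEP
r=28=11100 popcount=3 -> skip
r=29=11101 popcount=4 -> KEEP
r=30=11110 popcount=4 -> KEEP
r=31=11111 popcount=5 -> skip
r=32=100000 popcount=1 -> skip
r=33=100001 popcount=2 -> skip
r=34=100010 popcount=2 -> skip
r=35=100011 popcount=3 -> skip
r=36=100100 popcount=2 -> skip
r=37=100101 popcount=3 -> skip
r=38=100110 popcount=3 -> skip
r=39=100111 popcount=4 -> KEEP
r=40=101000 popcount=2 -> skip
r=41=101001 popcount=3 -> skip
r=42=101010 popcount=3 -> skip
r=43=101011 popcount=4 -> KEEP
r=44=101100 popcount=3 -> skip
r=45=101101 popcount=4 -> KEEP
r=46=101110 popcount=4 -> KEEP
r=47=101111 popcount=5 -> skip
r=48=110000 popcount=2 -> skip
r=49=110001 popcount=3 -> skip
r=50=110010 popcount=3 -> skip
r=51=110011 popcount=4 -> KEEP
r=52=110100 popcount=3 -> skip
r=53=110101 popcount=4 -> KEEP
r=54=110110 popcount=4 -> KEEP
Kept rows: 15 23 27 29 30 39 43 45 46 51 53 54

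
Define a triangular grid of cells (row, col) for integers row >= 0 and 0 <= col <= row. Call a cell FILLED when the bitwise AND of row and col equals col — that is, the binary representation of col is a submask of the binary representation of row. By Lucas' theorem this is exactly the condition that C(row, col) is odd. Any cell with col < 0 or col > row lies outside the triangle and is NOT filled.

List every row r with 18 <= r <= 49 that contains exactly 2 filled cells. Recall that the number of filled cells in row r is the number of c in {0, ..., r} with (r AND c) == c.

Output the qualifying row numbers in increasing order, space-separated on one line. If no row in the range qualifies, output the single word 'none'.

Answer: 32

Derivation:
Row r has 2^popcount(r) filled cells, so we need popcount(r) = log2(2) = 1.
Scan r = 18..49 and keep those with exactly 1 one-bits:
r=18=10010 popcount=2 -> skip
r=19=10011 popcount=3 -> skip
r=20=10100 popcount=2 -> skip
r=21=10101 popcount=3 -> skip
r=22=10110 popcount=3 -> skip
r=23=10111 popcount=4 -> skip
r=24=11000 popcount=2 -> skip
r=25=11001 popcount=3 -> skip
r=26=11010 popcount=3 -> skip
r=27=11011 popcount=4 -> skip
r=28=11100 popcount=3 -> skip
r=29=11101 popcount=4 -> skip
r=30=11110 popcount=4 -> skip
r=31=11111 popcount=5 -> skip
r=32=100000 popcount=1 -> KEEP
r=33=100001 popcount=2 -> skip
r=34=100010 popcount=2 -> skip
r=35=100011 popcount=3 -> skip
r=36=100100 popcount=2 -> skip
r=37=100101 popcount=3 -> skip
r=38=100110 popcount=3 -> skip
r=39=100111 popcount=4 -> skip
r=40=101000 popcount=2 -> skip
r=41=101001 popcount=3 -> skip
r=42=101010 popcount=3 -> skip
r=43=101011 popcount=4 -> skip
r=44=101100 popcount=3 -> skip
r=45=101101 popcount=4 -> skip
r=46=101110 popcount=4 -> skip
r=47=101111 popcount=5 -> skip
r=48=110000 popcount=2 -> skip
r=49=110001 popcount=3 -> skip
Kept rows: 32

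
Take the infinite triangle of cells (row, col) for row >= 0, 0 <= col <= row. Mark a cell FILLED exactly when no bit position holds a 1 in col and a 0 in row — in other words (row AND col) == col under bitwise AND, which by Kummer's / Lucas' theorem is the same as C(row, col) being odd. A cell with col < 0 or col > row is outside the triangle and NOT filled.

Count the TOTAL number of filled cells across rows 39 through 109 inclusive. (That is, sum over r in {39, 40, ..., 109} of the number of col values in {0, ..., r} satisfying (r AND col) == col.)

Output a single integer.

Answer: 1162

Derivation:
r39=100111 pc4: +16 =16
r40=101000 pc2: +4 =20
r41=101001 pc3: +8 =28
r42=101010 pc3: +8 =36
r43=101011 pc4: +16 =52
r44=101100 pc3: +8 =60
r45=101101 pc4: +16 =76
r46=101110 pc4: +16 =92
r47=101111 pc5: +32 =124
r48=110000 pc2: +4 =128
r49=110001 pc3: +8 =136
r50=110010 pc3: +8 =144
r51=110011 pc4: +16 =160
r52=110100 pc3: +8 =168
r53=110101 pc4: +16 =184
r54=110110 pc4: +16 =200
r55=110111 pc5: +32 =232
r56=111000 pc3: +8 =240
r57=111001 pc4: +16 =256
r58=111010 pc4: +16 =272
r59=111011 pc5: +32 =304
r60=111100 pc4: +16 =320
r61=111101 pc5: +32 =352
r62=111110 pc5: +32 =384
r63=111111 pc6: +64 =448
r64=1000000 pc1: +2 =450
r65=1000001 pc2: +4 =454
r66=1000010 pc2: +4 =458
r67=1000011 pc3: +8 =466
r68=1000100 pc2: +4 =470
r69=1000101 pc3: +8 =478
r70=1000110 pc3: +8 =486
r71=1000111 pc4: +16 =502
r72=1001000 pc2: +4 =506
r73=1001001 pc3: +8 =514
r74=1001010 pc3: +8 =522
r75=1001011 pc4: +16 =538
r76=1001100 pc3: +8 =546
r77=1001101 pc4: +16 =562
r78=1001110 pc4: +16 =578
r79=1001111 pc5: +32 =610
r80=1010000 pc2: +4 =614
r81=1010001 pc3: +8 =622
r82=1010010 pc3: +8 =630
r83=1010011 pc4: +16 =646
r84=1010100 pc3: +8 =654
r85=1010101 pc4: +16 =670
r86=1010110 pc4: +16 =686
r87=1010111 pc5: +32 =718
r88=1011000 pc3: +8 =726
r89=1011001 pc4: +16 =742
r90=1011010 pc4: +16 =758
r91=1011011 pc5: +32 =790
r92=1011100 pc4: +16 =806
r93=1011101 pc5: +32 =838
r94=1011110 pc5: +32 =870
r95=1011111 pc6: +64 =934
r96=1100000 pc2: +4 =938
r97=1100001 pc3: +8 =946
r98=1100010 pc3: +8 =954
r99=1100011 pc4: +16 =970
r100=1100100 pc3: +8 =978
r101=1100101 pc4: +16 =994
r102=1100110 pc4: +16 =1010
r103=1100111 pc5: +32 =1042
r104=1101000 pc3: +8 =1050
r105=1101001 pc4: +16 =1066
r106=1101010 pc4: +16 =1082
r107=1101011 pc5: +32 =1114
r108=1101100 pc4: +16 =1130
r109=1101101 pc5: +32 =1162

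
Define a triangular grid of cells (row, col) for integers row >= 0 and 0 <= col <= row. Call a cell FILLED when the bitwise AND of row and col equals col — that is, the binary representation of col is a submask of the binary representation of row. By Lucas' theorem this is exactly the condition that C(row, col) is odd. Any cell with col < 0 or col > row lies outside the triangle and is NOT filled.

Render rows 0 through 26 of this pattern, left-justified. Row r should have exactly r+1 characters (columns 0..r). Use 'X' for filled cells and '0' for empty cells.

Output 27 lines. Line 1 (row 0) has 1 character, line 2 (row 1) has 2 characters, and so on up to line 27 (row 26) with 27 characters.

Answer: X
XX
X0X
XXXX
X000X
XX00XX
X0X0X0X
XXXXXXXX
X0000000X
XX000000XX
X0X00000X0X
XXXX0000XXXX
X000X000X000X
XX00XX00XX00XX
X0X0X0X0X0X0X0X
XXXXXXXXXXXXXXXX
X000000000000000X
XX00000000000000XX
X0X0000000000000X0X
XXXX000000000000XXXX
X000X00000000000X000X
XX00XX0000000000XX00XX
X0X0X0X000000000X0X0X0X
XXXXXXXX00000000XXXXXXXX
X0000000X0000000X0000000X
XX000000XX000000XX000000XX
X0X00000X0X00000X0X00000X0X

Derivation:
r0=0: X
r1=1: XX
r2=10: X0X
r3=11: XXXX
r4=100: X000X
r5=101: XX00XX
r6=110: X0X0X0X
r7=111: XXXXXXXX
r8=1000: X0000000X
r9=1001: XX000000XX
r10=1010: X0X00000X0X
r11=1011: XXXX0000XXXX
r12=1100: X000X000X000X
r13=1101: XX00XX00XX00XX
r14=1110: X0X0X0X0X0X0X0X
r15=1111: XXXXXXXXXXXXXXXX
r16=10000: X000000000000000X
r17=10001: XX00000000000000XX
r18=10010: X0X0000000000000X0X
r19=10011: XXXX000000000000XXXX
r20=10100: X000X00000000000X000X
r21=10101: XX00XX0000000000XX00XX
r22=10110: X0X0X0X000000000X0X0X0X
r23=10111: XXXXXXXX00000000XXXXXXXX
r24=11000: X0000000X0000000X0000000X
r25=11001: XX000000XX000000XX000000XX
r26=11010: X0X00000X0X00000X0X00000X0X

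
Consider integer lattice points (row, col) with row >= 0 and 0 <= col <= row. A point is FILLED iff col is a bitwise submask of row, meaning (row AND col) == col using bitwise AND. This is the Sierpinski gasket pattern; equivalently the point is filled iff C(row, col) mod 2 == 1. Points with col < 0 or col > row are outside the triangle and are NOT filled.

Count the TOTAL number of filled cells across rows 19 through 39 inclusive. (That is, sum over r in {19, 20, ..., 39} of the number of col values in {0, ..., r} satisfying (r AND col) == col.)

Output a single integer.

r19=10011 pc3: +8 =8
r20=10100 pc2: +4 =12
r21=10101 pc3: +8 =20
r22=10110 pc3: +8 =28
r23=10111 pc4: +16 =44
r24=11000 pc2: +4 =48
r25=11001 pc3: +8 =56
r26=11010 pc3: +8 =64
r27=11011 pc4: +16 =80
r28=11100 pc3: +8 =88
r29=11101 pc4: +16 =104
r30=11110 pc4: +16 =120
r31=11111 pc5: +32 =152
r32=100000 pc1: +2 =154
r33=100001 pc2: +4 =158
r34=100010 pc2: +4 =162
r35=100011 pc3: +8 =170
r36=100100 pc2: +4 =174
r37=100101 pc3: +8 =182
r38=100110 pc3: +8 =190
r39=100111 pc4: +16 =206

Answer: 206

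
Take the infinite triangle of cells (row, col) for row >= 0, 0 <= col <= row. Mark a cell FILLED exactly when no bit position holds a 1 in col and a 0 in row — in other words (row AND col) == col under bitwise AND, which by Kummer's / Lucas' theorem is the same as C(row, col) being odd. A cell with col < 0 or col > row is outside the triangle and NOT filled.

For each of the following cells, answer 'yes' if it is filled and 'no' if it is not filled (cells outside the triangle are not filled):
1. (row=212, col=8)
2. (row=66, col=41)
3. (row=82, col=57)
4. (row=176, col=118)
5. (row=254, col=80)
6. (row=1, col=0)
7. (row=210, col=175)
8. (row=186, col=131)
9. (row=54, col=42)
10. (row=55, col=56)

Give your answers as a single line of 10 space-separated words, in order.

Answer: no no no no yes yes no no no no

Derivation:
(212,8): row=0b11010100, col=0b1000, row AND col = 0b0 = 0; 0 != 8 -> empty
(66,41): row=0b1000010, col=0b101001, row AND col = 0b0 = 0; 0 != 41 -> empty
(82,57): row=0b1010010, col=0b111001, row AND col = 0b10000 = 16; 16 != 57 -> empty
(176,118): row=0b10110000, col=0b1110110, row AND col = 0b110000 = 48; 48 != 118 -> empty
(254,80): row=0b11111110, col=0b1010000, row AND col = 0b1010000 = 80; 80 == 80 -> filled
(1,0): row=0b1, col=0b0, row AND col = 0b0 = 0; 0 == 0 -> filled
(210,175): row=0b11010010, col=0b10101111, row AND col = 0b10000010 = 130; 130 != 175 -> empty
(186,131): row=0b10111010, col=0b10000011, row AND col = 0b10000010 = 130; 130 != 131 -> empty
(54,42): row=0b110110, col=0b101010, row AND col = 0b100010 = 34; 34 != 42 -> empty
(55,56): col outside [0, 55] -> not filled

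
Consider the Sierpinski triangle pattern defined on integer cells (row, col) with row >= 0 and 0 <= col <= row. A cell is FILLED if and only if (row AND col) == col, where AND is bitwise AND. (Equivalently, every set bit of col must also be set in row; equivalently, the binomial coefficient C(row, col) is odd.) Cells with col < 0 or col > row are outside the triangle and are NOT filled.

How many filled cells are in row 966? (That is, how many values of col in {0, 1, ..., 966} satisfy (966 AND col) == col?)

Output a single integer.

Answer: 64

Derivation:
966 in binary = 1111000110
popcount(966) = number of 1-bits in 1111000110 = 6
A col c satisfies (966 AND c) == c iff every set bit of c is also set in 966; each of the 6 set bits of 966 can independently be on or off in c.
count = 2^6 = 64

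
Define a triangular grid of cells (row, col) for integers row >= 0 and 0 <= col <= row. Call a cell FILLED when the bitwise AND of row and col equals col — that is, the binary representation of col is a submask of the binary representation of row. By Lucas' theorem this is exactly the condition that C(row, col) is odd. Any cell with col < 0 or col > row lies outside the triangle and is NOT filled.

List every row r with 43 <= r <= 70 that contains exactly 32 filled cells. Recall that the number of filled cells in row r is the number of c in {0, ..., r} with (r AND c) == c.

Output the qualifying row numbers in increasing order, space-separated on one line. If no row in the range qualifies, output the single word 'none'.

Row r has 2^popcount(r) filled cells, so we need popcount(r) = log2(32) = 5.
Scan r = 43..70 and keep those with exactly 5 one-bits:
r=43=101011 popcount=4 -> skip
r=44=101100 popcount=3 -> skip
r=45=101101 popcount=4 -> skip
r=46=101110 popcount=4 -> skip
r=47=101111 popcount=5 -> KEEP
r=48=110000 popcount=2 -> skip
r=49=110001 popcount=3 -> skip
r=50=110010 popcount=3 -> skip
r=51=110011 popcount=4 -> skip
r=52=110100 popcount=3 -> skip
r=53=110101 popcount=4 -> skip
r=54=110110 popcount=4 -> skip
r=55=110111 popcount=5 -> KEEP
r=56=111000 popcount=3 -> skip
r=57=111001 popcount=4 -> skip
r=58=111010 popcount=4 -> skip
r=59=111011 popcount=5 -> KEEP
r=60=111100 popcount=4 -> skip
r=61=111101 popcount=5 -> KEEP
r=62=111110 popcount=5 -> KEEP
r=63=111111 popcount=6 -> skip
r=64=1000000 popcount=1 -> skip
r=65=1000001 popcount=2 -> skip
r=66=1000010 popcount=2 -> skip
r=67=1000011 popcount=3 -> skip
r=68=1000100 popcount=2 -> skip
r=69=1000101 popcount=3 -> skip
r=70=1000110 popcount=3 -> skip
Kept rows: 47 55 59 61 62

Answer: 47 55 59 61 62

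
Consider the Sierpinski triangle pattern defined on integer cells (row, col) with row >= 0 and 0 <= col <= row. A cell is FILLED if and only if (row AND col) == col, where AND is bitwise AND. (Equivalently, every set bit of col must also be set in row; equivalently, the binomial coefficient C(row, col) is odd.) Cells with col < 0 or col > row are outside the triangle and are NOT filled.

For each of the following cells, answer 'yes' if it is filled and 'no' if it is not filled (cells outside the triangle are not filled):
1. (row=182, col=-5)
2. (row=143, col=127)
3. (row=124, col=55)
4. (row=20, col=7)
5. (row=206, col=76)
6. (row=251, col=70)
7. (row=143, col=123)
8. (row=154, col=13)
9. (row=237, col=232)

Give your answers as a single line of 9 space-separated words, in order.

Answer: no no no no yes no no no yes

Derivation:
(182,-5): col outside [0, 182] -> not filled
(143,127): row=0b10001111, col=0b1111111, row AND col = 0b1111 = 15; 15 != 127 -> empty
(124,55): row=0b1111100, col=0b110111, row AND col = 0b110100 = 52; 52 != 55 -> empty
(20,7): row=0b10100, col=0b111, row AND col = 0b100 = 4; 4 != 7 -> empty
(206,76): row=0b11001110, col=0b1001100, row AND col = 0b1001100 = 76; 76 == 76 -> filled
(251,70): row=0b11111011, col=0b1000110, row AND col = 0b1000010 = 66; 66 != 70 -> empty
(143,123): row=0b10001111, col=0b1111011, row AND col = 0b1011 = 11; 11 != 123 -> empty
(154,13): row=0b10011010, col=0b1101, row AND col = 0b1000 = 8; 8 != 13 -> empty
(237,232): row=0b11101101, col=0b11101000, row AND col = 0b11101000 = 232; 232 == 232 -> filled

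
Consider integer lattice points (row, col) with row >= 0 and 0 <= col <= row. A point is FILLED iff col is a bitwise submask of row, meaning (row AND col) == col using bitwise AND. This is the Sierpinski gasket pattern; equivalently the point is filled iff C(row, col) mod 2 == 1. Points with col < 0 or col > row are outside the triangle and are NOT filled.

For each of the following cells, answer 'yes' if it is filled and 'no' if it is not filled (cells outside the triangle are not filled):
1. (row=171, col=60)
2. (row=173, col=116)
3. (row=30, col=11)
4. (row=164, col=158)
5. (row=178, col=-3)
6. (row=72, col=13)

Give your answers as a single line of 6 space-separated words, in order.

(171,60): row=0b10101011, col=0b111100, row AND col = 0b101000 = 40; 40 != 60 -> empty
(173,116): row=0b10101101, col=0b1110100, row AND col = 0b100100 = 36; 36 != 116 -> empty
(30,11): row=0b11110, col=0b1011, row AND col = 0b1010 = 10; 10 != 11 -> empty
(164,158): row=0b10100100, col=0b10011110, row AND col = 0b10000100 = 132; 132 != 158 -> empty
(178,-3): col outside [0, 178] -> not filled
(72,13): row=0b1001000, col=0b1101, row AND col = 0b1000 = 8; 8 != 13 -> empty

Answer: no no no no no no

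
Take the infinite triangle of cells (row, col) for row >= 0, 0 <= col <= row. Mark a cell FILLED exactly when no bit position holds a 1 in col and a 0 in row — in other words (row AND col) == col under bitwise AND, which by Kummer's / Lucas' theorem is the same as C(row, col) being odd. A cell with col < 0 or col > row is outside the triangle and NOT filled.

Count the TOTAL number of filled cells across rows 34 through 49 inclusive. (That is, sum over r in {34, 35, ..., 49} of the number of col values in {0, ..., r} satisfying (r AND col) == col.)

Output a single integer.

Answer: 168

Derivation:
r34=100010 pc2: +4 =4
r35=100011 pc3: +8 =12
r36=100100 pc2: +4 =16
r37=100101 pc3: +8 =24
r38=100110 pc3: +8 =32
r39=100111 pc4: +16 =48
r40=101000 pc2: +4 =52
r41=101001 pc3: +8 =60
r42=101010 pc3: +8 =68
r43=101011 pc4: +16 =84
r44=101100 pc3: +8 =92
r45=101101 pc4: +16 =108
r46=101110 pc4: +16 =124
r47=101111 pc5: +32 =156
r48=110000 pc2: +4 =160
r49=110001 pc3: +8 =168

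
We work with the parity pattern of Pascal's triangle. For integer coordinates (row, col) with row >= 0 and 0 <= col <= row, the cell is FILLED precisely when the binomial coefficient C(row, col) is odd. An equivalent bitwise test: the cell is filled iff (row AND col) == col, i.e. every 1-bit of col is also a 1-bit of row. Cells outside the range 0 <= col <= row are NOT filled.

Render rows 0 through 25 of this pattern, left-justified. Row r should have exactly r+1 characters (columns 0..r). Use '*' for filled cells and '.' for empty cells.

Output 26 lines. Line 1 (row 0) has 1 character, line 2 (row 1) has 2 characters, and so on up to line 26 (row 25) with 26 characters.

Answer: *
**
*.*
****
*...*
**..**
*.*.*.*
********
*.......*
**......**
*.*.....*.*
****....****
*...*...*...*
**..**..**..**
*.*.*.*.*.*.*.*
****************
*...............*
**..............**
*.*.............*.*
****............****
*...*...........*...*
**..**..........**..**
*.*.*.*.........*.*.*.*
********........********
*.......*.......*.......*
**......**......**......**

Derivation:
r0=0: *
r1=1: **
r2=10: *.*
r3=11: ****
r4=100: *...*
r5=101: **..**
r6=110: *.*.*.*
r7=111: ********
r8=1000: *.......*
r9=1001: **......**
r10=1010: *.*.....*.*
r11=1011: ****....****
r12=1100: *...*...*...*
r13=1101: **..**..**..**
r14=1110: *.*.*.*.*.*.*.*
r15=1111: ****************
r16=10000: *...............*
r17=10001: **..............**
r18=10010: *.*.............*.*
r19=10011: ****............****
r20=10100: *...*...........*...*
r21=10101: **..**..........**..**
r22=10110: *.*.*.*.........*.*.*.*
r23=10111: ********........********
r24=11000: *.......*.......*.......*
r25=11001: **......**......**......**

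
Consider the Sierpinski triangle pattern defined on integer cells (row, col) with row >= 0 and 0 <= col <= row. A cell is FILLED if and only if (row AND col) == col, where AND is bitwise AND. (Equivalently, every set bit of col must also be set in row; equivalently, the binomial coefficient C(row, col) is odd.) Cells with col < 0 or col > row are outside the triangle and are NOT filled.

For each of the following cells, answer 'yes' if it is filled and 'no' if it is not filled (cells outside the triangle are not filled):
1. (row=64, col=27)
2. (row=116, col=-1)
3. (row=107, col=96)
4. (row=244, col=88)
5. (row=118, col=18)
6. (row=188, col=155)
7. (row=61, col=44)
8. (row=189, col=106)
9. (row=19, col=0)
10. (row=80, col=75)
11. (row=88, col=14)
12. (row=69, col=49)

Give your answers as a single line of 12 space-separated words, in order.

Answer: no no yes no yes no yes no yes no no no

Derivation:
(64,27): row=0b1000000, col=0b11011, row AND col = 0b0 = 0; 0 != 27 -> empty
(116,-1): col outside [0, 116] -> not filled
(107,96): row=0b1101011, col=0b1100000, row AND col = 0b1100000 = 96; 96 == 96 -> filled
(244,88): row=0b11110100, col=0b1011000, row AND col = 0b1010000 = 80; 80 != 88 -> empty
(118,18): row=0b1110110, col=0b10010, row AND col = 0b10010 = 18; 18 == 18 -> filled
(188,155): row=0b10111100, col=0b10011011, row AND col = 0b10011000 = 152; 152 != 155 -> empty
(61,44): row=0b111101, col=0b101100, row AND col = 0b101100 = 44; 44 == 44 -> filled
(189,106): row=0b10111101, col=0b1101010, row AND col = 0b101000 = 40; 40 != 106 -> empty
(19,0): row=0b10011, col=0b0, row AND col = 0b0 = 0; 0 == 0 -> filled
(80,75): row=0b1010000, col=0b1001011, row AND col = 0b1000000 = 64; 64 != 75 -> empty
(88,14): row=0b1011000, col=0b1110, row AND col = 0b1000 = 8; 8 != 14 -> empty
(69,49): row=0b1000101, col=0b110001, row AND col = 0b1 = 1; 1 != 49 -> empty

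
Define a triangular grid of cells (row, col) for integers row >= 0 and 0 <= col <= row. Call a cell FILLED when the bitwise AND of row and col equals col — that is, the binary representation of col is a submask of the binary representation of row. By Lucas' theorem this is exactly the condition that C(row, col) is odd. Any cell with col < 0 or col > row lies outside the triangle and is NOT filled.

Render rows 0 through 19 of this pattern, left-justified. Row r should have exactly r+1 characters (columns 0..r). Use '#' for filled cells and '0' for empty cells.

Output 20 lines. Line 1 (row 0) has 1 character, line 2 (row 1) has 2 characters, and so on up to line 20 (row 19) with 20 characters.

Answer: #
##
#0#
####
#000#
##00##
#0#0#0#
########
#0000000#
##000000##
#0#00000#0#
####0000####
#000#000#000#
##00##00##00##
#0#0#0#0#0#0#0#
################
#000000000000000#
##00000000000000##
#0#0000000000000#0#
####000000000000####

Derivation:
r0=0: #
r1=1: ##
r2=10: #0#
r3=11: ####
r4=100: #000#
r5=101: ##00##
r6=110: #0#0#0#
r7=111: ########
r8=1000: #0000000#
r9=1001: ##000000##
r10=1010: #0#00000#0#
r11=1011: ####0000####
r12=1100: #000#000#000#
r13=1101: ##00##00##00##
r14=1110: #0#0#0#0#0#0#0#
r15=1111: ################
r16=10000: #000000000000000#
r17=10001: ##00000000000000##
r18=10010: #0#0000000000000#0#
r19=10011: ####000000000000####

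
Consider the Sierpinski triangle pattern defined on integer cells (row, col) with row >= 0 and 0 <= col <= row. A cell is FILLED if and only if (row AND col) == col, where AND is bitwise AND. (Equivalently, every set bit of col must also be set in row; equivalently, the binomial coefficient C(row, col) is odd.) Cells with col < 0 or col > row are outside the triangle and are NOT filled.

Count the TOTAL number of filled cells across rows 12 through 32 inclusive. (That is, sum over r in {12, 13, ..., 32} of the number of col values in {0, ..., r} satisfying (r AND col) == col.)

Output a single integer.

Answer: 200

Derivation:
r12=1100 pc2: +4 =4
r13=1101 pc3: +8 =12
r14=1110 pc3: +8 =20
r15=1111 pc4: +16 =36
r16=10000 pc1: +2 =38
r17=10001 pc2: +4 =42
r18=10010 pc2: +4 =46
r19=10011 pc3: +8 =54
r20=10100 pc2: +4 =58
r21=10101 pc3: +8 =66
r22=10110 pc3: +8 =74
r23=10111 pc4: +16 =90
r24=11000 pc2: +4 =94
r25=11001 pc3: +8 =102
r26=11010 pc3: +8 =110
r27=11011 pc4: +16 =126
r28=11100 pc3: +8 =134
r29=11101 pc4: +16 =150
r30=11110 pc4: +16 =166
r31=11111 pc5: +32 =198
r32=100000 pc1: +2 =200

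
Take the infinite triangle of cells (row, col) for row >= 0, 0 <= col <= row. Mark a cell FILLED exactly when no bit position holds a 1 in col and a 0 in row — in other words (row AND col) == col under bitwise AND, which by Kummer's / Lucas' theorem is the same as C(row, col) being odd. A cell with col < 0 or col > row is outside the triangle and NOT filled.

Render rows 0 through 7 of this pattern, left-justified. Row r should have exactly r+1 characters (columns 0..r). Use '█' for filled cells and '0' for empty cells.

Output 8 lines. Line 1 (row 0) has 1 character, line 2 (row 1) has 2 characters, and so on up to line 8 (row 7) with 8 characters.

r0=0: █
r1=1: ██
r2=10: █0█
r3=11: ████
r4=100: █000█
r5=101: ██00██
r6=110: █0█0█0█
r7=111: ████████

Answer: █
██
█0█
████
█000█
██00██
█0█0█0█
████████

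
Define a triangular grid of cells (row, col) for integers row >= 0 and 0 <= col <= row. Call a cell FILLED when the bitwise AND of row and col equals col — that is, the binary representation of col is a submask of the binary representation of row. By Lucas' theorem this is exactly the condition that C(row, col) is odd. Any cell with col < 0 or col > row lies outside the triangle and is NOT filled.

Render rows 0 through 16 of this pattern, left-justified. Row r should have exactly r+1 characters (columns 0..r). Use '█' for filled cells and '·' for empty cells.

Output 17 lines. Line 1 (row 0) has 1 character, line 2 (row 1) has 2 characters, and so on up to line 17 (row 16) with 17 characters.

Answer: █
██
█·█
████
█···█
██··██
█·█·█·█
████████
█·······█
██······██
█·█·····█·█
████····████
█···█···█···█
██··██··██··██
█·█·█·█·█·█·█·█
████████████████
█···············█

Derivation:
r0=0: █
r1=1: ██
r2=10: █·█
r3=11: ████
r4=100: █···█
r5=101: ██··██
r6=110: █·█·█·█
r7=111: ████████
r8=1000: █·······█
r9=1001: ██······██
r10=1010: █·█·····█·█
r11=1011: ████····████
r12=1100: █···█···█···█
r13=1101: ██··██··██··██
r14=1110: █·█·█·█·█·█·█·█
r15=1111: ████████████████
r16=10000: █···············█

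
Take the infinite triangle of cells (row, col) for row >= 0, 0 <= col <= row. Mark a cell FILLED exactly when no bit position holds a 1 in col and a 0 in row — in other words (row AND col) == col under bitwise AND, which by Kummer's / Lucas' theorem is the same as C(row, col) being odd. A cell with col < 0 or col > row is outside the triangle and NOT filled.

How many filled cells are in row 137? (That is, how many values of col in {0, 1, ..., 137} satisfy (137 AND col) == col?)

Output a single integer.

137 in binary = 10001001
popcount(137) = number of 1-bits in 10001001 = 3
A col c satisfies (137 AND c) == c iff every set bit of c is also set in 137; each of the 3 set bits of 137 can independently be on or off in c.
count = 2^3 = 8

Answer: 8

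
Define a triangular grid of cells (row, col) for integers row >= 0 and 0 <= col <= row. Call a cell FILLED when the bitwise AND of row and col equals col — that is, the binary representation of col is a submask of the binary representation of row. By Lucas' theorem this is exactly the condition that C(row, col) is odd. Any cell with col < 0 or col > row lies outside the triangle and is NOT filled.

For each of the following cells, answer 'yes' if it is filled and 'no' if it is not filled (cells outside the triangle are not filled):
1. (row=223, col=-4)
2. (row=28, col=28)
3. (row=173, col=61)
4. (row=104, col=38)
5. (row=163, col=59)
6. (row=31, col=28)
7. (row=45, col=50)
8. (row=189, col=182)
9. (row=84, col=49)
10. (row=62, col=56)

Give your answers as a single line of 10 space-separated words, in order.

(223,-4): col outside [0, 223] -> not filled
(28,28): row=0b11100, col=0b11100, row AND col = 0b11100 = 28; 28 == 28 -> filled
(173,61): row=0b10101101, col=0b111101, row AND col = 0b101101 = 45; 45 != 61 -> empty
(104,38): row=0b1101000, col=0b100110, row AND col = 0b100000 = 32; 32 != 38 -> empty
(163,59): row=0b10100011, col=0b111011, row AND col = 0b100011 = 35; 35 != 59 -> empty
(31,28): row=0b11111, col=0b11100, row AND col = 0b11100 = 28; 28 == 28 -> filled
(45,50): col outside [0, 45] -> not filled
(189,182): row=0b10111101, col=0b10110110, row AND col = 0b10110100 = 180; 180 != 182 -> empty
(84,49): row=0b1010100, col=0b110001, row AND col = 0b10000 = 16; 16 != 49 -> empty
(62,56): row=0b111110, col=0b111000, row AND col = 0b111000 = 56; 56 == 56 -> filled

Answer: no yes no no no yes no no no yes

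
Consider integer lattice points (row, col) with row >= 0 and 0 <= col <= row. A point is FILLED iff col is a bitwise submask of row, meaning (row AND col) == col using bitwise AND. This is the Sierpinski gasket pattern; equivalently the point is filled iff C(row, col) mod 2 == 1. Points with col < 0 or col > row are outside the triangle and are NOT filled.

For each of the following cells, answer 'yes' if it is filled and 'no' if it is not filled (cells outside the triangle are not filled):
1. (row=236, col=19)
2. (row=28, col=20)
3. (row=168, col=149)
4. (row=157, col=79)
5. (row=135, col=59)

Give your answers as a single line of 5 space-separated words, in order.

(236,19): row=0b11101100, col=0b10011, row AND col = 0b0 = 0; 0 != 19 -> empty
(28,20): row=0b11100, col=0b10100, row AND col = 0b10100 = 20; 20 == 20 -> filled
(168,149): row=0b10101000, col=0b10010101, row AND col = 0b10000000 = 128; 128 != 149 -> empty
(157,79): row=0b10011101, col=0b1001111, row AND col = 0b1101 = 13; 13 != 79 -> empty
(135,59): row=0b10000111, col=0b111011, row AND col = 0b11 = 3; 3 != 59 -> empty

Answer: no yes no no no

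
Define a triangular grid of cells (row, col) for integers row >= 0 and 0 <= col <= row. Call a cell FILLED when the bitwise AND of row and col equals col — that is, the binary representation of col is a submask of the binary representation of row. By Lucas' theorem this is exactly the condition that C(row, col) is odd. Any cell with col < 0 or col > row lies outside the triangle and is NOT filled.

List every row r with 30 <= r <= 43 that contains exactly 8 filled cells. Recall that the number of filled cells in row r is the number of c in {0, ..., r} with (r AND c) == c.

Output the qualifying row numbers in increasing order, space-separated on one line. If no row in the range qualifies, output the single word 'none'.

Answer: 35 37 38 41 42

Derivation:
Row r has 2^popcount(r) filled cells, so we need popcount(r) = log2(8) = 3.
Scan r = 30..43 and keep those with exactly 3 one-bits:
r=30=11110 popcount=4 -> skip
r=31=11111 popcount=5 -> skip
r=32=100000 popcount=1 -> skip
r=33=100001 popcount=2 -> skip
r=34=100010 popcount=2 -> skip
r=35=100011 popcount=3 -> KEEP
r=36=100100 popcount=2 -> skip
r=37=100101 popcount=3 -> KEEP
r=38=100110 popcount=3 -> KEEP
r=39=100111 popcount=4 -> skip
r=40=101000 popcount=2 -> skip
r=41=101001 popcount=3 -> KEEP
r=42=101010 popcount=3 -> KEEP
r=43=101011 popcount=4 -> skip
Kept rows: 35 37 38 41 42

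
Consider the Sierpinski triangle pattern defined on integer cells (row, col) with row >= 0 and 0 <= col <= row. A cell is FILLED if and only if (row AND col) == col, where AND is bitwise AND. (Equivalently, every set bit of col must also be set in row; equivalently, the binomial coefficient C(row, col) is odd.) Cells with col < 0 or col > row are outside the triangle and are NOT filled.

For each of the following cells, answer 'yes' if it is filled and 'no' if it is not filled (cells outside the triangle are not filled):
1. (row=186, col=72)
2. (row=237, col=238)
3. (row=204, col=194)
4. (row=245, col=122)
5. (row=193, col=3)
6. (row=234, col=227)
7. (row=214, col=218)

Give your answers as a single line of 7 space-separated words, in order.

(186,72): row=0b10111010, col=0b1001000, row AND col = 0b1000 = 8; 8 != 72 -> empty
(237,238): col outside [0, 237] -> not filled
(204,194): row=0b11001100, col=0b11000010, row AND col = 0b11000000 = 192; 192 != 194 -> empty
(245,122): row=0b11110101, col=0b1111010, row AND col = 0b1110000 = 112; 112 != 122 -> empty
(193,3): row=0b11000001, col=0b11, row AND col = 0b1 = 1; 1 != 3 -> empty
(234,227): row=0b11101010, col=0b11100011, row AND col = 0b11100010 = 226; 226 != 227 -> empty
(214,218): col outside [0, 214] -> not filled

Answer: no no no no no no no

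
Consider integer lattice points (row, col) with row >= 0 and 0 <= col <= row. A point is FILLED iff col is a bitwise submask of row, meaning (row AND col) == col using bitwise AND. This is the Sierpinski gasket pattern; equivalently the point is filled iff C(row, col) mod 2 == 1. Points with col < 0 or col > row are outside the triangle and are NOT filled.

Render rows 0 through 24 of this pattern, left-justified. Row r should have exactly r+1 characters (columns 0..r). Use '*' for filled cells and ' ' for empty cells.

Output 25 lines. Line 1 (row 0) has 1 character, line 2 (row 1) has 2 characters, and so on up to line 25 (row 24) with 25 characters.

r0=0: *
r1=1: **
r2=10: * *
r3=11: ****
r4=100: *   *
r5=101: **  **
r6=110: * * * *
r7=111: ********
r8=1000: *       *
r9=1001: **      **
r10=1010: * *     * *
r11=1011: ****    ****
r12=1100: *   *   *   *
r13=1101: **  **  **  **
r14=1110: * * * * * * * *
r15=1111: ****************
r16=10000: *               *
r17=10001: **              **
r18=10010: * *             * *
r19=10011: ****            ****
r20=10100: *   *           *   *
r21=10101: **  **          **  **
r22=10110: * * * *         * * * *
r23=10111: ********        ********
r24=11000: *       *       *       *

Answer: *
**
* *
****
*   *
**  **
* * * *
********
*       *
**      **
* *     * *
****    ****
*   *   *   *
**  **  **  **
* * * * * * * *
****************
*               *
**              **
* *             * *
****            ****
*   *           *   *
**  **          **  **
* * * *         * * * *
********        ********
*       *       *       *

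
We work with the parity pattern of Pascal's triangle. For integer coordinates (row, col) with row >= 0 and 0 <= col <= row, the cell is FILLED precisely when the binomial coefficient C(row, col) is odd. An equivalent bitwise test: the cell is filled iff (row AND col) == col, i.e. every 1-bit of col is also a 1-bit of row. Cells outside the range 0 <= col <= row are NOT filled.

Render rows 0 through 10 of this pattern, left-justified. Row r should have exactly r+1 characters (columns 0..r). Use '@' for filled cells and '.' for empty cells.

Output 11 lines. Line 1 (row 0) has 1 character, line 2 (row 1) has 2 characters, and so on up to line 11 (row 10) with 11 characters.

r0=0: @
r1=1: @@
r2=10: @.@
r3=11: @@@@
r4=100: @...@
r5=101: @@..@@
r6=110: @.@.@.@
r7=111: @@@@@@@@
r8=1000: @.......@
r9=1001: @@......@@
r10=1010: @.@.....@.@

Answer: @
@@
@.@
@@@@
@...@
@@..@@
@.@.@.@
@@@@@@@@
@.......@
@@......@@
@.@.....@.@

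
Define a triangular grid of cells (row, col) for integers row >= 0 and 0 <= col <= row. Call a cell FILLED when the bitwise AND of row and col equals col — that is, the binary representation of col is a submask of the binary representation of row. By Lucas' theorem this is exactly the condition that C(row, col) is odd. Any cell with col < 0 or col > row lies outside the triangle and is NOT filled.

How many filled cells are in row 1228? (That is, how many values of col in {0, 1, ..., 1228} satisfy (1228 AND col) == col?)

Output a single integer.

1228 in binary = 10011001100
popcount(1228) = number of 1-bits in 10011001100 = 5
A col c satisfies (1228 AND c) == c iff every set bit of c is also set in 1228; each of the 5 set bits of 1228 can independently be on or off in c.
count = 2^5 = 32

Answer: 32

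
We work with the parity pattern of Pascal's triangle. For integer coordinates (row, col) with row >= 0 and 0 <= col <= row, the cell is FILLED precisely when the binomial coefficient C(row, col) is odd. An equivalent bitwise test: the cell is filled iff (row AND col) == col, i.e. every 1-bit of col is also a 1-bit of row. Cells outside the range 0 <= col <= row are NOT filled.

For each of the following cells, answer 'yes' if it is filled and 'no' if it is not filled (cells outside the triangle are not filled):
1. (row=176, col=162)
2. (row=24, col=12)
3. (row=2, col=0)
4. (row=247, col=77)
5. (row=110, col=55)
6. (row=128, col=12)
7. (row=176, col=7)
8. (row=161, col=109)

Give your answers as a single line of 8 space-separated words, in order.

Answer: no no yes no no no no no

Derivation:
(176,162): row=0b10110000, col=0b10100010, row AND col = 0b10100000 = 160; 160 != 162 -> empty
(24,12): row=0b11000, col=0b1100, row AND col = 0b1000 = 8; 8 != 12 -> empty
(2,0): row=0b10, col=0b0, row AND col = 0b0 = 0; 0 == 0 -> filled
(247,77): row=0b11110111, col=0b1001101, row AND col = 0b1000101 = 69; 69 != 77 -> empty
(110,55): row=0b1101110, col=0b110111, row AND col = 0b100110 = 38; 38 != 55 -> empty
(128,12): row=0b10000000, col=0b1100, row AND col = 0b0 = 0; 0 != 12 -> empty
(176,7): row=0b10110000, col=0b111, row AND col = 0b0 = 0; 0 != 7 -> empty
(161,109): row=0b10100001, col=0b1101101, row AND col = 0b100001 = 33; 33 != 109 -> empty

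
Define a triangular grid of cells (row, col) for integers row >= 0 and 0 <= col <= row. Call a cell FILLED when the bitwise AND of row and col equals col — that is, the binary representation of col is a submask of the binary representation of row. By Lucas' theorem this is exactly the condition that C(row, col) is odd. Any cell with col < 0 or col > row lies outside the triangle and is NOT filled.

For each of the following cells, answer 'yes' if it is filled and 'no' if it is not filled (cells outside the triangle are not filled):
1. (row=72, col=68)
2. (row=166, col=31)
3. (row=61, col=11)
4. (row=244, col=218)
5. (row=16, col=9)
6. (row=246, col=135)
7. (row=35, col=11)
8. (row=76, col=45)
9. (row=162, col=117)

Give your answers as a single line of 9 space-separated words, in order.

Answer: no no no no no no no no no

Derivation:
(72,68): row=0b1001000, col=0b1000100, row AND col = 0b1000000 = 64; 64 != 68 -> empty
(166,31): row=0b10100110, col=0b11111, row AND col = 0b110 = 6; 6 != 31 -> empty
(61,11): row=0b111101, col=0b1011, row AND col = 0b1001 = 9; 9 != 11 -> empty
(244,218): row=0b11110100, col=0b11011010, row AND col = 0b11010000 = 208; 208 != 218 -> empty
(16,9): row=0b10000, col=0b1001, row AND col = 0b0 = 0; 0 != 9 -> empty
(246,135): row=0b11110110, col=0b10000111, row AND col = 0b10000110 = 134; 134 != 135 -> empty
(35,11): row=0b100011, col=0b1011, row AND col = 0b11 = 3; 3 != 11 -> empty
(76,45): row=0b1001100, col=0b101101, row AND col = 0b1100 = 12; 12 != 45 -> empty
(162,117): row=0b10100010, col=0b1110101, row AND col = 0b100000 = 32; 32 != 117 -> empty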